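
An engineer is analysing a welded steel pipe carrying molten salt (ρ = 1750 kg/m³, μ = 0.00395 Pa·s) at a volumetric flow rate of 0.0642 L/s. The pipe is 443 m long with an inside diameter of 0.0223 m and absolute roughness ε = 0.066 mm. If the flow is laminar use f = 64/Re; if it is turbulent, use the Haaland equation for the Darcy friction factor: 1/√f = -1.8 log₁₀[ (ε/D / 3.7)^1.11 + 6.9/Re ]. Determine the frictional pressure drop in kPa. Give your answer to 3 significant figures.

ΔP ≈ 18.5 kPa

Q = 0.0642 L/s = 0.0642/1000 = 6.42e-05 m³/s.
Cross-sectional area A = πD²/4 = π(0.0223)²/4 = 0.0003906 m²; mean velocity V = Q/A = 6.42e-05/0.0003906 = 0.1644 m/s.
Reynolds number Re = ρVD/μ = 1750 · 0.1644 · 0.0223 / 0.00395 = 1624.
Re < 2300 → laminar flow, so f = 64/Re = 64/1624 = 0.03941 (the turbulent correlation is not needed).
Darcy-Weisbach: ΔP = f(L/D)(ρV²/2) = 0.03941·(443/0.0223)·(1750·0.1644²/2) = 0.03941·1.987e+04·23.64 = 1.851e+04 Pa.
ΔP = 1.851e+04 Pa = 18.5 kPa.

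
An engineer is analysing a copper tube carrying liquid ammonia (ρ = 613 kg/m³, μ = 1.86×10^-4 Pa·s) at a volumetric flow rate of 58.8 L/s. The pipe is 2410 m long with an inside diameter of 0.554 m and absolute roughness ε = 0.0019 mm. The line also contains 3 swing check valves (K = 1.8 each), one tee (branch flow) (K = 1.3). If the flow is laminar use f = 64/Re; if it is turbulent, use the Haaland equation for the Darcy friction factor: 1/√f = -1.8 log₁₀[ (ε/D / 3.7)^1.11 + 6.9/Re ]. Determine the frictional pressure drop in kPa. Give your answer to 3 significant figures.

Q = 58.8 L/s = 58.8/1000 = 0.0588 m³/s.
Cross-sectional area A = πD²/4 = π(0.554)²/4 = 0.2411 m²; mean velocity V = Q/A = 0.0588/0.2411 = 0.2439 m/s.
Reynolds number Re = ρVD/μ = 613 · 0.2439 · 0.554 / 0.000186 = 4.454e+05.
Re > 4000 → turbulent. Relative roughness ε/D = 1.9e-06/0.554 = 3.43e-06. Haaland: 1/√f = -1.8 log₁₀[(3.43e-06/3.7)^1.11 + 6.9/4.454e+05] = -1.8 log₁₀[2.01e-07 + 1.55e-05] = 8.648, so f = 0.01337.
Total minor-loss coefficient ΣK = 3·1.8 + 1·1.3 = 6.7.
ΔP = [f·L/D + ΣK]·(ρV²/2) = [0.01337·2410/0.554 + 6.7]·(613·0.2439²/2) = [58.17 + 6.7]·18.24 = 1183 Pa.
ΔP = 1183 Pa = 1.18 kPa.

ΔP ≈ 1.18 kPa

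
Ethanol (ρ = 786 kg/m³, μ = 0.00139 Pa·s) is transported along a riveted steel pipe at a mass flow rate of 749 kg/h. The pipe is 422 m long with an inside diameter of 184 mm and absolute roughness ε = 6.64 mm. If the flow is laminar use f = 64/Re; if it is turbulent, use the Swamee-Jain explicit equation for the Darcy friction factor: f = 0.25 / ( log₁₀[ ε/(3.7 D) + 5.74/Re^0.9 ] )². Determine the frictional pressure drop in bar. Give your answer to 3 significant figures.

ΔP ≈ 5.52×10^-5 bar

ṁ = 749 kg/h = 749/3600 = 0.2081 kg/s.
A = πD²/4 = π(0.184)²/4 = 0.02659 m²; mean velocity V = ṁ/(ρA) = 0.2081/(786 · 0.02659) = 0.009955 m/s.
Reynolds number Re = ρVD/μ = 786 · 0.009955 · 0.184 / 0.00139 = 1036.
Re < 2300 → laminar flow, so f = 64/Re = 64/1036 = 0.06179 (the turbulent correlation is not needed).
Darcy-Weisbach: ΔP = f(L/D)(ρV²/2) = 0.06179·(422/0.184)·(786·0.009955²/2) = 0.06179·2293·0.03895 = 5.519 Pa.
ΔP = 5.519 Pa = 5.52×10^-5 bar.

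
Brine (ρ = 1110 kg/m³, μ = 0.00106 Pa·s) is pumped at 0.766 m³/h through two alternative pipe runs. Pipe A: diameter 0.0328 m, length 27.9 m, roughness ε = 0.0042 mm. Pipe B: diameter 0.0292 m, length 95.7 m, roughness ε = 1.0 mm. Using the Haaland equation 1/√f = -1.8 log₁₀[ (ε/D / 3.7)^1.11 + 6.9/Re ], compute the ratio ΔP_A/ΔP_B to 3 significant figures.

Pipe A: V = Q/A = 0.0002128/0.000845 = 0.2518 m/s; Re = 8649; ε/D = 0.000128; Haaland → f = 0.03228; ΔP_A = f(L/D)(ρV²/2) = 966.4 Pa.
Pipe B: V = Q/A = 0.0002128/0.0006697 = 0.3177 m/s; Re = 9716; ε/D = 0.0342; Haaland → f = 0.06349; ΔP_B = f(L/D)(ρV²/2) = 1.166e+04 Pa.
ΔP_A/ΔP_B = 966.4/1.166e+04 = 0.0829.

ΔP_A/ΔP_B ≈ 0.0829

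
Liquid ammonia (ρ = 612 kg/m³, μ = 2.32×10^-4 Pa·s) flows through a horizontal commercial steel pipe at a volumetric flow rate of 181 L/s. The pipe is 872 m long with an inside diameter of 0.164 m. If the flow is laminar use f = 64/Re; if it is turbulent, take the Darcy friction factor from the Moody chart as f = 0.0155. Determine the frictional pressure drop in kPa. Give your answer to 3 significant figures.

Q = 181 L/s = 181/1000 = 0.181 m³/s.
Cross-sectional area A = πD²/4 = π(0.164)²/4 = 0.02112 m²; mean velocity V = Q/A = 0.181/0.02112 = 8.568 m/s.
Reynolds number Re = ρVD/μ = 612 · 8.568 · 0.164 / 0.000232 = 3.707e+06.
Re > 4000 → turbulent; use the Moody-chart value f = 0.0155.
Darcy-Weisbach: ΔP = f(L/D)(ρV²/2) = 0.0155·(872/0.164)·(612·8.568²/2) = 0.0155·5317·2.247e+04 = 1.852e+06 Pa.
ΔP = 1.852e+06 Pa = 1850 kPa.

ΔP ≈ 1850 kPa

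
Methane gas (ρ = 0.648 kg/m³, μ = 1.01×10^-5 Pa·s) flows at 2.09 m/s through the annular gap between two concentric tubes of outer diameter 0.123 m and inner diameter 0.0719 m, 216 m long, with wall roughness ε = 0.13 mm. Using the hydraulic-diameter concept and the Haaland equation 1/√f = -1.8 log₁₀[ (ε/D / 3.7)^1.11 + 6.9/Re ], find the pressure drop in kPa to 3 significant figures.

ΔP ≈ 0.222 kPa

Hydraulic diameter D_h = 4A/P = D_o - D_i = 0.123 - 0.0719 = 0.0511 m.
Re = ρVD_h/μ = 0.648·2.09·0.0511/1.01e-05 = 6852.
ε/D_h = 0.00013/0.0511 = 0.00254; Haaland gives 1/√f = -1.8 log₁₀[0.000309+0.00101] = 5.186, so f = 0.03719.
ΔP = f(L/D_h)(ρV²/2) = 0.03719·216/0.0511·1.415 = 222.5 Pa.
ΔP = 0.222 kPa.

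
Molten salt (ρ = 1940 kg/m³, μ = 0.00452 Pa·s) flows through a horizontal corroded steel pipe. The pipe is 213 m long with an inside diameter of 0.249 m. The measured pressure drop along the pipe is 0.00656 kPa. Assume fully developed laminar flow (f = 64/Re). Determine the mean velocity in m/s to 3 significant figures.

For laminar flow, f = 64/Re with Re = ρVD/μ, so Darcy-Weisbach reduces to ΔP = 32μLV/D². Solving for V: V = ΔP·D²/(32μL) = 6.56·(0.249)²/(32·0.00452·213) = 0.0132 m/s.
Check: Re = ρVD/μ = 1940·0.0132·0.249/0.00452 = 1411 < 2300, so the laminar assumption holds.

V ≈ 0.0132 m/s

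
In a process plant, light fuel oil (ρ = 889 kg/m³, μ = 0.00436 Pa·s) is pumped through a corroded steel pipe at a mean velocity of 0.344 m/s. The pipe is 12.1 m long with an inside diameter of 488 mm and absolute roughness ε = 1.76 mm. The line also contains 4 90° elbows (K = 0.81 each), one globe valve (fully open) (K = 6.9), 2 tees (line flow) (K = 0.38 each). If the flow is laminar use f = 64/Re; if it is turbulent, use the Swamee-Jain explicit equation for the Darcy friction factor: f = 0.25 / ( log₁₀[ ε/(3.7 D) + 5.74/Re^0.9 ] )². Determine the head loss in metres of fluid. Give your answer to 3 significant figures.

h_f ≈ 0.0704 m

Reynolds number Re = ρVD/μ = 889 · 0.344 · 0.488 / 0.00436 = 3.423e+04.
Re > 4000 → turbulent. Relative roughness ε/D = 0.00176/0.488 = 0.00361. Swamee-Jain: f = 0.25/(log₁₀[0.00361/3.7 + 5.74/3.423e+04^0.9])² = 0.25/(log₁₀[0.000975 + 0.000476])² = 0.25/(-2.838)² = 0.03103.
Total minor-loss coefficient ΣK = 4·0.81 + 1·6.9 + 2·0.38 = 10.9.
ΔP = [f·L/D + ΣK]·(ρV²/2) = [0.03103·12.1/0.488 + 10.9]·(889·0.344²/2) = [0.7695 + 10.9]·52.6 = 613.8 Pa.
Head loss h_f = ΔP/(ρg) = 613.8/(889·9.81) = 0.0704 m.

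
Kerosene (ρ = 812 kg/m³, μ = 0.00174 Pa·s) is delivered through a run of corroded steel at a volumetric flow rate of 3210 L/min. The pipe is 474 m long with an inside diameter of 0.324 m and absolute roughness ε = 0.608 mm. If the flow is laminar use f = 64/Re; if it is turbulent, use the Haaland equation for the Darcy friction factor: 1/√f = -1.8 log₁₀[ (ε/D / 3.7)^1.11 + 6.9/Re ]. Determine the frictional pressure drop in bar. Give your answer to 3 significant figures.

ΔP ≈ 0.0617 bar

Q = 3210 L/min = 3210/60000 = 0.0535 m³/s.
Cross-sectional area A = πD²/4 = π(0.324)²/4 = 0.08245 m²; mean velocity V = Q/A = 0.0535/0.08245 = 0.6489 m/s.
Reynolds number Re = ρVD/μ = 812 · 0.6489 · 0.324 / 0.00174 = 9.811e+04.
Re > 4000 → turbulent. Relative roughness ε/D = 0.000608/0.324 = 0.00188. Haaland: 1/√f = -1.8 log₁₀[(0.00188/3.7)^1.11 + 6.9/9.811e+04] = -1.8 log₁₀[0.00022 + 7.03e-05] = 6.366, so f = 0.02467.
Darcy-Weisbach: ΔP = f(L/D)(ρV²/2) = 0.02467·(474/0.324)·(812·0.6489²/2) = 0.02467·1463·171 = 6171 Pa.
ΔP = 6171 Pa = 0.0617 bar.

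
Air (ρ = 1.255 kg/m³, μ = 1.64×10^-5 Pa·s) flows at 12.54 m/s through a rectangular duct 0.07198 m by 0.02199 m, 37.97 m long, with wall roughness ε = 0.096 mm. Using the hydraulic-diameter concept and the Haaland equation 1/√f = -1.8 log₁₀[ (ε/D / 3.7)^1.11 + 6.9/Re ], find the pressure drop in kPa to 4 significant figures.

ΔP ≈ 3.252 kPa

Hydraulic diameter D_h = 4A/P = 4·(0.07198·0.02199)/(2·(0.07198+0.02199)) = 0.006331/0.1879 = 0.03369 m.
Re = ρVD_h/μ = 1.255·12.54·0.03369/1.64e-05 = 3.233e+04.
ε/D_h = 9.6e-05/0.03369 = 0.00285; Haaland gives 1/√f = -1.8 log₁₀[0.00035+0.000213] = 5.848, so f = 0.02924.
ΔP = f(L/D_h)(ρV²/2) = 0.02924·37.97/0.03369·98.68 = 3252 Pa.
ΔP = 3.252 kPa.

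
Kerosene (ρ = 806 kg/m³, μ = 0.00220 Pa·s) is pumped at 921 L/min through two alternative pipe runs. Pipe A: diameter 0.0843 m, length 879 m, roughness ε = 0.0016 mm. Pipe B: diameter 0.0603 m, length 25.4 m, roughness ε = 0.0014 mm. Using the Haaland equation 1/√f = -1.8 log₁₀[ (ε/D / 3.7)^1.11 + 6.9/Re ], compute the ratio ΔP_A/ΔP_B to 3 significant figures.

Pipe A: V = Q/A = 0.01535/0.005581 = 2.75 m/s; Re = 8.494e+04; ε/D = 1.9e-05; Haaland → f = 0.01851; ΔP_A = f(L/D)(ρV²/2) = 5.884e+05 Pa.
Pipe B: V = Q/A = 0.01535/0.002856 = 5.375 m/s; Re = 1.187e+05; ε/D = 2.32e-05; Haaland → f = 0.0173; ΔP_B = f(L/D)(ρV²/2) = 8.486e+04 Pa.
ΔP_A/ΔP_B = 5.884e+05/8.486e+04 = 6.93.

ΔP_A/ΔP_B ≈ 6.93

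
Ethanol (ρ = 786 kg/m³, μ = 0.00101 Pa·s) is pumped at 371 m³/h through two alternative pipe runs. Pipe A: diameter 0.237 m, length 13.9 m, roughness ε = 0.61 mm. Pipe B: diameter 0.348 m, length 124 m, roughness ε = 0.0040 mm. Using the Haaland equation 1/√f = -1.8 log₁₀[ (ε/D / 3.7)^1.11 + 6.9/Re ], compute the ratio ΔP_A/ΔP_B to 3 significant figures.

ΔP_A/ΔP_B ≈ 1.34

Pipe A: V = Q/A = 0.1031/0.04412 = 2.336 m/s; Re = 4.309e+05; ε/D = 0.00257; Haaland → f = 0.02544; ΔP_A = f(L/D)(ρV²/2) = 3200 Pa.
Pipe B: V = Q/A = 0.1031/0.09511 = 1.083 m/s; Re = 2.934e+05; ε/D = 1.15e-05; Haaland → f = 0.01449; ΔP_B = f(L/D)(ρV²/2) = 2383 Pa.
ΔP_A/ΔP_B = 3200/2383 = 1.34.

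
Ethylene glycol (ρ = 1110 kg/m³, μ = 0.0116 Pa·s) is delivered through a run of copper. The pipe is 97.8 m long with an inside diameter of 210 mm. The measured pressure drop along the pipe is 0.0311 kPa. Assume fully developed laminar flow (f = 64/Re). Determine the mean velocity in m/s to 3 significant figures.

For laminar flow, f = 64/Re with Re = ρVD/μ, so Darcy-Weisbach reduces to ΔP = 32μLV/D². Solving for V: V = ΔP·D²/(32μL) = 31.1·(0.21)²/(32·0.0116·97.8) = 0.03778 m/s.
Check: Re = ρVD/μ = 1110·0.03778·0.21/0.0116 = 759.2 < 2300, so the laminar assumption holds.

V ≈ 0.0378 m/s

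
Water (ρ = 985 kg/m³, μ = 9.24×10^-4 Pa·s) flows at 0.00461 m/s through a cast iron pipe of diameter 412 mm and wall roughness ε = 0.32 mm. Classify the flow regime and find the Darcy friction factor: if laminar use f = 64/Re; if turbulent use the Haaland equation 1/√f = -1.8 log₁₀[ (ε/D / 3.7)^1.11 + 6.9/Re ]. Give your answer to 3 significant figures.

f ≈ 0.0316

Re = ρVD/μ = 985·0.00461·0.412/0.000924 = 2025.
Re < 2300 → laminar, so f = 64/Re = 0.03161 (roughness is irrelevant in laminar flow).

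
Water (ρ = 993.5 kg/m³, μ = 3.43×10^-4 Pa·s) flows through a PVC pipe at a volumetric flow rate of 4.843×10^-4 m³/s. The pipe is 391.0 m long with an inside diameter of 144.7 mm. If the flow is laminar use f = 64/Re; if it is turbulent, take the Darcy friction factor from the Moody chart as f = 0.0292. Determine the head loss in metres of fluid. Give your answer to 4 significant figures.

h_f ≈ 0.003488 m

Cross-sectional area A = πD²/4 = π(0.1447)²/4 = 0.01644 m²; mean velocity V = Q/A = 0.0004843/0.01644 = 0.02945 m/s.
Reynolds number Re = ρVD/μ = 993.5 · 0.02945 · 0.1447 / 0.000343 = 1.234e+04.
Re > 4000 → turbulent; use the Moody-chart value f = 0.0292.
Darcy-Weisbach: ΔP = f(L/D)(ρV²/2) = 0.0292·(391/0.1447)·(993.5·0.02945²/2) = 0.0292·2702·0.4308 = 33.99 Pa.
Head loss h_f = ΔP/(ρg) = 33.99/(993.5·9.81) = 0.003488 m.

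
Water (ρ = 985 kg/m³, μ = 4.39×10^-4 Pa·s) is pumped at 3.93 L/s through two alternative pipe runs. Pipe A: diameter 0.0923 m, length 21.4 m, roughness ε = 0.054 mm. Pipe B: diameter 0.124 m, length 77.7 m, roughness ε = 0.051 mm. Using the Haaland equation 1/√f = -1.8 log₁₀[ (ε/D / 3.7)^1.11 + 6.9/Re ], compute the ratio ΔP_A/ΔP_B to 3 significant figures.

Pipe A: V = Q/A = 0.00393/0.006691 = 0.5874 m/s; Re = 1.216e+05; ε/D = 0.000585; Haaland → f = 0.01997; ΔP_A = f(L/D)(ρV²/2) = 786.6 Pa.
Pipe B: V = Q/A = 0.00393/0.01208 = 0.3254 m/s; Re = 9.054e+04; ε/D = 0.000411; Haaland → f = 0.01997; ΔP_B = f(L/D)(ρV²/2) = 652.6 Pa.
ΔP_A/ΔP_B = 786.6/652.6 = 1.21.

ΔP_A/ΔP_B ≈ 1.21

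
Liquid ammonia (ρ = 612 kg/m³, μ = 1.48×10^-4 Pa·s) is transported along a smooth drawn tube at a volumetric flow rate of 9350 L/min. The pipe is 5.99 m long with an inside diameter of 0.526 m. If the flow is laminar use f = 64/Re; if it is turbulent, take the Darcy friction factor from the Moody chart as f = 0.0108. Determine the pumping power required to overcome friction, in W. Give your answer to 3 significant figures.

P ≈ 3.02 W

Q = 9350 L/min = 9350/60000 = 0.1558 m³/s.
Cross-sectional area A = πD²/4 = π(0.526)²/4 = 0.2173 m²; mean velocity V = Q/A = 0.1558/0.2173 = 0.7171 m/s.
Reynolds number Re = ρVD/μ = 612 · 0.7171 · 0.526 / 0.000148 = 1.56e+06.
Re > 4000 → turbulent; use the Moody-chart value f = 0.0108.
Darcy-Weisbach: ΔP = f(L/D)(ρV²/2) = 0.0108·(5.99/0.526)·(612·0.7171²/2) = 0.0108·11.39·157.4 = 19.35 Pa.
Pumping power P = QΔP = 0.1558·19.35 = 3.016 W = 3.02 W.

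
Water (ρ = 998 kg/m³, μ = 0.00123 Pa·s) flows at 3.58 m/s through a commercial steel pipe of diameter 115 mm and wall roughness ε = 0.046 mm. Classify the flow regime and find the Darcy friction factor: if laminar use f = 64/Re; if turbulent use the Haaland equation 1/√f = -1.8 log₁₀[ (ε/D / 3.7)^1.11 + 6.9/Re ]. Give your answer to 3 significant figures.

f ≈ 0.0173

Re = ρVD/μ = 998·3.58·0.115/0.00123 = 3.34e+05.
Re > 4000 → turbulent. ε/D = 4.6e-05/0.115 = 0.0004; Haaland: 1/√f = -1.8 log₁₀[3.96e-05 + 2.07e-05] = 7.596, so f = 0.01733.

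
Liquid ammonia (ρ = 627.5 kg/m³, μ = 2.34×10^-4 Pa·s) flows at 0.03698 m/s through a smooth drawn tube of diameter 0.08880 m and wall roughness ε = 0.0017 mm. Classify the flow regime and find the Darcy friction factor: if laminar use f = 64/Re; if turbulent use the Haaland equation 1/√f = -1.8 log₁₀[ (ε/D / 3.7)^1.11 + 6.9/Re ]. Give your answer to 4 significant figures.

Re = ρVD/μ = 627.5·0.03698·0.0888/0.000234 = 8806.
Re > 4000 → turbulent. ε/D = 1.7e-06/0.0888 = 1.91e-05; Haaland: 1/√f = -1.8 log₁₀[1.36e-06 + 0.000784] = 5.589, so f = 0.03201.

f ≈ 0.03201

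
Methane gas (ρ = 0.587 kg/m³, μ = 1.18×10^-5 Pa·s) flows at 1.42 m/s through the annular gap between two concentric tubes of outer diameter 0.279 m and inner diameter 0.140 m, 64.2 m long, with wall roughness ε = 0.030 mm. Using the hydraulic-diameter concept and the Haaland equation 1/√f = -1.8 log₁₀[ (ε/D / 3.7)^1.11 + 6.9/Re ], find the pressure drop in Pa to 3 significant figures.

Hydraulic diameter D_h = 4A/P = D_o - D_i = 0.279 - 0.14 = 0.139 m.
Re = ρVD_h/μ = 0.587·1.42·0.139/1.18e-05 = 9819.
ε/D_h = 3e-05/0.139 = 0.000216; Haaland gives 1/√f = -1.8 log₁₀[2e-05+0.000703] = 5.654, so f = 0.03128.
ΔP = f(L/D_h)(ρV²/2) = 0.03128·64.2/0.139·0.5918 = 8.551 Pa.

ΔP ≈ 8.55 Pa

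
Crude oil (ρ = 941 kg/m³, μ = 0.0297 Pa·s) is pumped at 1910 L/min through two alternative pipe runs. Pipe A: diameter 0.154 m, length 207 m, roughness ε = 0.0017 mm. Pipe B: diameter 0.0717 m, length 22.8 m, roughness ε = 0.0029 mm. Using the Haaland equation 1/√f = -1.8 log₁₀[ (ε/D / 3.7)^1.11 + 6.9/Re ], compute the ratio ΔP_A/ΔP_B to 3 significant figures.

Pipe A: V = Q/A = 0.03183/0.01863 = 1.709 m/s; Re = 8339; ε/D = 1.1e-05; Haaland → f = 0.0325; ΔP_A = f(L/D)(ρV²/2) = 6.003e+04 Pa.
Pipe B: V = Q/A = 0.03183/0.004038 = 7.884 m/s; Re = 1.791e+04; ε/D = 4.04e-05; Haaland → f = 0.02653; ΔP_B = f(L/D)(ρV²/2) = 2.467e+05 Pa.
ΔP_A/ΔP_B = 6.003e+04/2.467e+05 = 0.243.

ΔP_A/ΔP_B ≈ 0.243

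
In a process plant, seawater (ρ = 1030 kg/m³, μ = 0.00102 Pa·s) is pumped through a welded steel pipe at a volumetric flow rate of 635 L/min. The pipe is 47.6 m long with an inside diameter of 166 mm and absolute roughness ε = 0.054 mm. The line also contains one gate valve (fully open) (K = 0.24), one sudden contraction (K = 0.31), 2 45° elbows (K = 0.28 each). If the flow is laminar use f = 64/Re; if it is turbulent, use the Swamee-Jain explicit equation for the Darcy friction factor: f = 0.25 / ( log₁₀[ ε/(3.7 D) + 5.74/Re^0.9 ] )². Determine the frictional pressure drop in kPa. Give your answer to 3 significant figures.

ΔP ≈ 0.851 kPa

Q = 635 L/min = 635/60000 = 0.01058 m³/s.
Cross-sectional area A = πD²/4 = π(0.166)²/4 = 0.02164 m²; mean velocity V = Q/A = 0.01058/0.02164 = 0.489 m/s.
Reynolds number Re = ρVD/μ = 1030 · 0.489 · 0.166 / 0.00102 = 8.197e+04.
Re > 4000 → turbulent. Relative roughness ε/D = 5.4e-05/0.166 = 0.000325. Swamee-Jain: f = 0.25/(log₁₀[0.000325/3.7 + 5.74/8.197e+04^0.9])² = 0.25/(log₁₀[8.79e-05 + 0.000217])² = 0.25/(-3.516)² = 0.02023.
Total minor-loss coefficient ΣK = 1·0.24 + 1·0.31 + 2·0.28 = 1.11.
ΔP = [f·L/D + ΣK]·(ρV²/2) = [0.02023·47.6/0.166 + 1.11]·(1030·0.489²/2) = [5.8 + 1.11]·123.2 = 851 Pa.
ΔP = 851 Pa = 0.851 kPa.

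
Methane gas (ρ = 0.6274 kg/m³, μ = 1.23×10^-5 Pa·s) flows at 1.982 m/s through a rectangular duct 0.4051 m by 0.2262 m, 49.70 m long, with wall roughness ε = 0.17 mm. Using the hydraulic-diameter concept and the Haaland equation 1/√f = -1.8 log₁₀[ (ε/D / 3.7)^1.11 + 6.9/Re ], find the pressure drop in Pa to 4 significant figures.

ΔP ≈ 5.227 Pa

Hydraulic diameter D_h = 4A/P = 4·(0.4051·0.2262)/(2·(0.4051+0.2262)) = 0.3665/1.263 = 0.2903 m.
Re = ρVD_h/μ = 0.6274·1.982·0.2903/1.23e-05 = 2.935e+04.
ε/D_h = 0.00017/0.2903 = 0.000586; Haaland gives 1/√f = -1.8 log₁₀[6.04e-05+0.000235] = 6.353, so f = 0.02478.
ΔP = f(L/D_h)(ρV²/2) = 0.02478·49.7/0.2903·1.232 = 5.227 Pa.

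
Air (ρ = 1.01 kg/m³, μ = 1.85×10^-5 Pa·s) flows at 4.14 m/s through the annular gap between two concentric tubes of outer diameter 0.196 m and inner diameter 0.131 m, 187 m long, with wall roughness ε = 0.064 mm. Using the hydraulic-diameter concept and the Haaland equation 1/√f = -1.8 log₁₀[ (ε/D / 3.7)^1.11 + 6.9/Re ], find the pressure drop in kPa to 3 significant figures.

ΔP ≈ 0.733 kPa

Hydraulic diameter D_h = 4A/P = D_o - D_i = 0.196 - 0.131 = 0.065 m.
Re = ρVD_h/μ = 1.01·4.14·0.065/1.85e-05 = 1.469e+04.
ε/D_h = 6.4e-05/0.065 = 0.000985; Haaland gives 1/√f = -1.8 log₁₀[0.000108+0.00047] = 5.83, so f = 0.02943.
ΔP = f(L/D_h)(ρV²/2) = 0.02943·187/0.065·8.655 = 732.7 Pa.
ΔP = 0.733 kPa.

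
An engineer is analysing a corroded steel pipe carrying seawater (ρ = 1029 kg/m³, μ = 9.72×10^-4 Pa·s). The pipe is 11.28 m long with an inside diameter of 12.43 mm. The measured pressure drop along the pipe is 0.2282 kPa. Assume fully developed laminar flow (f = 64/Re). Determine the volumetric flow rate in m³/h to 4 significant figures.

For laminar flow, f = 64/Re with Re = ρVD/μ, so Darcy-Weisbach reduces to ΔP = 32μLV/D². Solving for V: V = ΔP·D²/(32μL) = 228.2·(0.01243)²/(32·0.000972·11.28) = 0.1005 m/s.
Check: Re = ρVD/μ = 1029·0.1005·0.01243/0.000972 = 1322 < 2300, so the laminar assumption holds.
Q = V·A = 0.1005·(π/4·0.01243²) = 1.219e-05 m³/s = 0.04390 m³/h.

Q ≈ 0.04390 m³/h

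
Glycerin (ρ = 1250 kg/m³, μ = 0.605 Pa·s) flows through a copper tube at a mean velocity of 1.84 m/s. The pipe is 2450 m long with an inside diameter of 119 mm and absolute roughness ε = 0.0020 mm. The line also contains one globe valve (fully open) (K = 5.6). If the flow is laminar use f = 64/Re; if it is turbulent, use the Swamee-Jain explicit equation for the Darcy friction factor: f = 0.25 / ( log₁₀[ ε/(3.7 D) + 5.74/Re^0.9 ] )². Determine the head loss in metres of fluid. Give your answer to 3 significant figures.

Reynolds number Re = ρVD/μ = 1250 · 1.84 · 0.119 / 0.605 = 452.4.
Re < 2300 → laminar flow, so f = 64/Re = 64/452.4 = 0.1415 (the turbulent correlation is not needed).
Total minor-loss coefficient ΣK = 1·5.6 = 5.6.
ΔP = [f·L/D + ΣK]·(ρV²/2) = [0.1415·2450/0.119 + 5.6]·(1250·1.84²/2) = [2913 + 5.6]·2116 = 6.175e+06 Pa.
Head loss h_f = ΔP/(ρg) = 6.175e+06/(1250·9.81) = 504 m.

h_f ≈ 504 m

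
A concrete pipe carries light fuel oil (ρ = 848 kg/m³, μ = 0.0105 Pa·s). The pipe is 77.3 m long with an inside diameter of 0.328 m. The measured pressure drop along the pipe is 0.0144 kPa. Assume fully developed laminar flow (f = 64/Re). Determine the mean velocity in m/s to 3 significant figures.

For laminar flow, f = 64/Re with Re = ρVD/μ, so Darcy-Weisbach reduces to ΔP = 32μLV/D². Solving for V: V = ΔP·D²/(32μL) = 14.4·(0.328)²/(32·0.0105·77.3) = 0.05965 m/s.
Check: Re = ρVD/μ = 848·0.05965·0.328/0.0105 = 1580 < 2300, so the laminar assumption holds.

V ≈ 0.0596 m/s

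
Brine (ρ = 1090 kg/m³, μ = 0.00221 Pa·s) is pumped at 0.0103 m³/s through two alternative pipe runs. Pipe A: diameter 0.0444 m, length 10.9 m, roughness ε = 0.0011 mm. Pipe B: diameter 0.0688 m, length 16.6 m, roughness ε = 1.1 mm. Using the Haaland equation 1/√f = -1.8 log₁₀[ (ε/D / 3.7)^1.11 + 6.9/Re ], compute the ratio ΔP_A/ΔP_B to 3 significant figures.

ΔP_A/ΔP_B ≈ 2.15

Pipe A: V = Q/A = 0.0103/0.001548 = 6.652 m/s; Re = 1.457e+05; ε/D = 2.48e-05; Haaland → f = 0.01663; ΔP_A = f(L/D)(ρV²/2) = 9.846e+04 Pa.
Pipe B: V = Q/A = 0.0103/0.003718 = 2.771 m/s; Re = 9.401e+04; ε/D = 0.016; Haaland → f = 0.04526; ΔP_B = f(L/D)(ρV²/2) = 4.569e+04 Pa.
ΔP_A/ΔP_B = 9.846e+04/4.569e+04 = 2.15.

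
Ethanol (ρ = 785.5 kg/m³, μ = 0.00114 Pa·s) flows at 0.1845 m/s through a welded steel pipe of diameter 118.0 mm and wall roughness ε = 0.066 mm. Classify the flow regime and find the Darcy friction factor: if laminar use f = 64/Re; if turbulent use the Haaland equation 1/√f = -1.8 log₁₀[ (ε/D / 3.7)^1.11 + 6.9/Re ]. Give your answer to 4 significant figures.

f ≈ 0.02858

Re = ρVD/μ = 785.5·0.1845·0.118/0.00114 = 1.5e+04.
Re > 4000 → turbulent. ε/D = 6.6e-05/0.118 = 0.000559; Haaland: 1/√f = -1.8 log₁₀[5.74e-05 + 0.00046] = 5.915, so f = 0.02858.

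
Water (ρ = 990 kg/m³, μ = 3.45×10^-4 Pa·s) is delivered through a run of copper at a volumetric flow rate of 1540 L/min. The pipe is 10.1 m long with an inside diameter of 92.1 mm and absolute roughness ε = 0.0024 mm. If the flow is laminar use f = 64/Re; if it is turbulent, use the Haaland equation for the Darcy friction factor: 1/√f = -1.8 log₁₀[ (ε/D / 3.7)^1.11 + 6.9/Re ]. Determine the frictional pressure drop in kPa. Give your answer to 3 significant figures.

ΔP ≈ 9.71 kPa

Q = 1540 L/min = 1540/60000 = 0.02567 m³/s.
Cross-sectional area A = πD²/4 = π(0.0921)²/4 = 0.006662 m²; mean velocity V = Q/A = 0.02567/0.006662 = 3.853 m/s.
Reynolds number Re = ρVD/μ = 990 · 3.853 · 0.0921 / 0.000345 = 1.018e+06.
Re > 4000 → turbulent. Relative roughness ε/D = 2.4e-06/0.0921 = 2.61e-05. Haaland: 1/√f = -1.8 log₁₀[(2.61e-05/3.7)^1.11 + 6.9/1.018e+06] = -1.8 log₁₀[1.91e-06 + 6.78e-06] = 9.11, so f = 0.01205.
Darcy-Weisbach: ΔP = f(L/D)(ρV²/2) = 0.01205·(10.1/0.0921)·(990·3.853²/2) = 0.01205·109.7·7347 = 9708 Pa.
ΔP = 9708 Pa = 9.71 kPa.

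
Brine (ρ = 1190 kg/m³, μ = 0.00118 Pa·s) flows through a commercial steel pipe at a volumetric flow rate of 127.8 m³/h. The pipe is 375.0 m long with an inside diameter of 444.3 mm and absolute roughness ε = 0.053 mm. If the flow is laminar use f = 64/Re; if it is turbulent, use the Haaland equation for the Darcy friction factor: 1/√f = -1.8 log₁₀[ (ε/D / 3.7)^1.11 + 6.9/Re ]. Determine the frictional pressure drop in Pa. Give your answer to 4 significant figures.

ΔP ≈ 481.0 Pa

Q = 127.8 m³/h = 127.8/3600 = 0.0355 m³/s.
Cross-sectional area A = πD²/4 = π(0.4443)²/4 = 0.155 m²; mean velocity V = Q/A = 0.0355/0.155 = 0.229 m/s.
Reynolds number Re = ρVD/μ = 1190 · 0.229 · 0.4443 / 0.00118 = 1.026e+05.
Re > 4000 → turbulent. Relative roughness ε/D = 5.3e-05/0.4443 = 0.000119. Haaland: 1/√f = -1.8 log₁₀[(0.000119/3.7)^1.11 + 6.9/1.026e+05] = -1.8 log₁₀[1.03e-05 + 6.73e-05] = 7.398, so f = 0.01827.
Darcy-Weisbach: ΔP = f(L/D)(ρV²/2) = 0.01827·(375/0.4443)·(1190·0.229²/2) = 0.01827·844·31.2 = 481 Pa.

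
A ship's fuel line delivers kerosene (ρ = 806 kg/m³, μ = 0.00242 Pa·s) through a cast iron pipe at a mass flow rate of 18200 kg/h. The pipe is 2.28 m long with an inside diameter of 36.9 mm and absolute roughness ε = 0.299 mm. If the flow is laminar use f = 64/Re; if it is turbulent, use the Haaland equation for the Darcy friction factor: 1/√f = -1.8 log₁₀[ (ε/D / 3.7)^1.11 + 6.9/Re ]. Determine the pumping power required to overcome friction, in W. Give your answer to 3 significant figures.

ṁ = 18200 kg/h = 18200/3600 = 5.056 kg/s.
A = πD²/4 = π(0.0369)²/4 = 0.001069 m²; mean velocity V = ṁ/(ρA) = 5.056/(806 · 0.001069) = 5.865 m/s.
Reynolds number Re = ρVD/μ = 806 · 5.865 · 0.0369 / 0.00242 = 7.208e+04.
Re > 4000 → turbulent. Relative roughness ε/D = 0.000299/0.0369 = 0.0081. Haaland: 1/√f = -1.8 log₁₀[(0.0081/3.7)^1.11 + 6.9/7.208e+04] = -1.8 log₁₀[0.00112 + 9.57e-05] = 5.249, so f = 0.03629.
Darcy-Weisbach: ΔP = f(L/D)(ρV²/2) = 0.03629·(2.28/0.0369)·(806·5.865²/2) = 0.03629·61.79·1.386e+04 = 3.109e+04 Pa.
Q = ṁ/ρ = 5.056/806 = 0.006272 m³/s.
Pumping power P = QΔP = 0.006272·3.109e+04 = 195.0 W = 195 W.

P ≈ 195 W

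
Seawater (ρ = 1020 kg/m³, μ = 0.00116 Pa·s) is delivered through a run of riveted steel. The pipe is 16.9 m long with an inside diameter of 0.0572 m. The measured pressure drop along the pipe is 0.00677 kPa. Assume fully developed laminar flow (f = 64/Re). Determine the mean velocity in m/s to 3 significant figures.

V ≈ 0.0353 m/s

For laminar flow, f = 64/Re with Re = ρVD/μ, so Darcy-Weisbach reduces to ΔP = 32μLV/D². Solving for V: V = ΔP·D²/(32μL) = 6.77·(0.0572)²/(32·0.00116·16.9) = 0.03531 m/s.
Check: Re = ρVD/μ = 1020·0.03531·0.0572/0.00116 = 1776 < 2300, so the laminar assumption holds.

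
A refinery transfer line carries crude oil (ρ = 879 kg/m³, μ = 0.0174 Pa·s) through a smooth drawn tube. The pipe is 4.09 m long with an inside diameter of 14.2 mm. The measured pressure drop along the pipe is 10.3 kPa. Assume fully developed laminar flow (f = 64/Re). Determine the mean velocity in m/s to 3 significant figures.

For laminar flow, f = 64/Re with Re = ρVD/μ, so Darcy-Weisbach reduces to ΔP = 32μLV/D². Solving for V: V = ΔP·D²/(32μL) = 1.03e+04·(0.0142)²/(32·0.0174·4.09) = 0.912 m/s.
Check: Re = ρVD/μ = 879·0.912·0.0142/0.0174 = 654.2 < 2300, so the laminar assumption holds.

V ≈ 0.912 m/s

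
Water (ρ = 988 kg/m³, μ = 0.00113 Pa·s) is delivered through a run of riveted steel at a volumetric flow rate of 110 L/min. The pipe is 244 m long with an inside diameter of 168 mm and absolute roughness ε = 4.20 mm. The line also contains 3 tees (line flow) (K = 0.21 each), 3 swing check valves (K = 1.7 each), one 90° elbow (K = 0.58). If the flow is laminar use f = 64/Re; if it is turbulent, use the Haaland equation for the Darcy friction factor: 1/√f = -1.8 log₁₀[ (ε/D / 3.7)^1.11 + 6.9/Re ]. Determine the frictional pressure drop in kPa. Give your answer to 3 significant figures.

ΔP ≈ 0.296 kPa

Q = 110 L/min = 110/60000 = 0.001833 m³/s.
Cross-sectional area A = πD²/4 = π(0.168)²/4 = 0.02217 m²; mean velocity V = Q/A = 0.001833/0.02217 = 0.08271 m/s.
Reynolds number Re = ρVD/μ = 988 · 0.08271 · 0.168 / 0.00113 = 1.215e+04.
Re > 4000 → turbulent. Relative roughness ε/D = 0.0042/0.168 = 0.025. Haaland: 1/√f = -1.8 log₁₀[(0.025/3.7)^1.11 + 6.9/1.215e+04] = -1.8 log₁₀[0.0039 + 0.000568] = 4.23, so f = 0.05589.
Total minor-loss coefficient ΣK = 3·0.21 + 3·1.7 + 1·0.58 = 6.31.
ΔP = [f·L/D + ΣK]·(ρV²/2) = [0.05589·244/0.168 + 6.31]·(988·0.08271²/2) = [81.18 + 6.31]·3.379 = 295.6 Pa.
ΔP = 295.6 Pa = 0.296 kPa.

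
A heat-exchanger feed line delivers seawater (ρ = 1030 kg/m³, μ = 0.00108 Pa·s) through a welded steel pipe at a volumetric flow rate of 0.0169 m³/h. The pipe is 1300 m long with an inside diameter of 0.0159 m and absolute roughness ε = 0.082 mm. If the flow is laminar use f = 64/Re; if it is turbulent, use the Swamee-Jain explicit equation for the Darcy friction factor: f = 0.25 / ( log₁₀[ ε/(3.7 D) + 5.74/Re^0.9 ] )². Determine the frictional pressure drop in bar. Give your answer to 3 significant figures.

Q = 0.0169 m³/h = 0.0169/3600 = 4.694e-06 m³/s.
Cross-sectional area A = πD²/4 = π(0.0159)²/4 = 0.0001986 m²; mean velocity V = Q/A = 4.694e-06/0.0001986 = 0.02364 m/s.
Reynolds number Re = ρVD/μ = 1030 · 0.02364 · 0.0159 / 0.00108 = 358.5.
Re < 2300 → laminar flow, so f = 64/Re = 64/358.5 = 0.1785 (the turbulent correlation is not needed).
Darcy-Weisbach: ΔP = f(L/D)(ρV²/2) = 0.1785·(1300/0.0159)·(1030·0.02364²/2) = 0.1785·8.176e+04·0.2879 = 4202 Pa.
ΔP = 4202 Pa = 0.0420 bar.

ΔP ≈ 0.0420 bar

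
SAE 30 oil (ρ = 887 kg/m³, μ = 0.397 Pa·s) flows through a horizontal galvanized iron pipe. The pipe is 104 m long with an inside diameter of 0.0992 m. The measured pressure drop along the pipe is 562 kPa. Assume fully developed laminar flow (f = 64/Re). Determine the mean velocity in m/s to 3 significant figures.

For laminar flow, f = 64/Re with Re = ρVD/μ, so Darcy-Weisbach reduces to ΔP = 32μLV/D². Solving for V: V = ΔP·D²/(32μL) = 5.62e+05·(0.0992)²/(32·0.397·104) = 4.186 m/s.
Check: Re = ρVD/μ = 887·4.186·0.0992/0.397 = 927.7 < 2300, so the laminar assumption holds.

V ≈ 4.19 m/s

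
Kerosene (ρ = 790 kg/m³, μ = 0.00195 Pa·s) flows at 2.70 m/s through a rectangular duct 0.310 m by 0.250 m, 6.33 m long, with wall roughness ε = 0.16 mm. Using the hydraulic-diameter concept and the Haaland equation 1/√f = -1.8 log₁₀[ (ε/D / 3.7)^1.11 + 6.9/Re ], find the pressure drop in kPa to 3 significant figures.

ΔP ≈ 1.22 kPa

Hydraulic diameter D_h = 4A/P = 4·(0.31·0.25)/(2·(0.31+0.25)) = 0.31/1.12 = 0.2768 m.
Re = ρVD_h/μ = 790·2.7·0.2768/0.00195 = 3.028e+05.
ε/D_h = 0.00016/0.2768 = 0.000578; Haaland gives 1/√f = -1.8 log₁₀[5.96e-05+2.28e-05] = 7.352, so f = 0.0185.
ΔP = f(L/D_h)(ρV²/2) = 0.0185·6.33/0.2768·2880 = 1218 Pa.
ΔP = 1.22 kPa.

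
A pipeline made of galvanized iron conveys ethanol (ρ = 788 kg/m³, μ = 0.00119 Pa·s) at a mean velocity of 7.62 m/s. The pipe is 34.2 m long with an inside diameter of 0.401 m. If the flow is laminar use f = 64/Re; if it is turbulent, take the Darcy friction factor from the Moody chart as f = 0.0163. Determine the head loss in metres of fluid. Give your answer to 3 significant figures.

Reynolds number Re = ρVD/μ = 788 · 7.62 · 0.401 / 0.00119 = 2.023e+06.
Re > 4000 → turbulent; use the Moody-chart value f = 0.0163.
Darcy-Weisbach: ΔP = f(L/D)(ρV²/2) = 0.0163·(34.2/0.401)·(788·7.62²/2) = 0.0163·85.29·2.288e+04 = 3.18e+04 Pa.
Head loss h_f = ΔP/(ρg) = 3.18e+04/(788·9.81) = 4.11 m.

h_f ≈ 4.11 m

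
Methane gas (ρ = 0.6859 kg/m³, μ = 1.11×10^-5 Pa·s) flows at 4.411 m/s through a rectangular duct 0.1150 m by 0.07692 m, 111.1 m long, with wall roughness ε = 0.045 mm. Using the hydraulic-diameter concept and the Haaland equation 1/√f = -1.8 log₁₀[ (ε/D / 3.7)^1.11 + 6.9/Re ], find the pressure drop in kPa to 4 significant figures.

ΔP ≈ 0.2039 kPa

Hydraulic diameter D_h = 4A/P = 4·(0.115·0.07692)/(2·(0.115+0.07692)) = 0.03538/0.3838 = 0.09218 m.
Re = ρVD_h/μ = 0.6859·4.411·0.09218/1.11e-05 = 2.513e+04.
ε/D_h = 4.5e-05/0.09218 = 0.000488; Haaland gives 1/√f = -1.8 log₁₀[4.94e-05+0.000275] = 6.281, so f = 0.02535.
ΔP = f(L/D_h)(ρV²/2) = 0.02535·111.1/0.09218·6.673 = 203.9 Pa.
ΔP = 0.2039 kPa.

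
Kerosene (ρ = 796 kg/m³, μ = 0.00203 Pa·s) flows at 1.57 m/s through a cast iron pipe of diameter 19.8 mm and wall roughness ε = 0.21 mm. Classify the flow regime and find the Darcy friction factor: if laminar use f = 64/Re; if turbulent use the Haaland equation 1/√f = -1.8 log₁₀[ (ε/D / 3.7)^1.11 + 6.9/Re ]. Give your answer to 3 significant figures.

Re = ρVD/μ = 796·1.57·0.0198/0.00203 = 1.219e+04.
Re > 4000 → turbulent. ε/D = 0.00021/0.0198 = 0.0106; Haaland: 1/√f = -1.8 log₁₀[0.00151 + 0.000566] = 4.831, so f = 0.04285.

f ≈ 0.0429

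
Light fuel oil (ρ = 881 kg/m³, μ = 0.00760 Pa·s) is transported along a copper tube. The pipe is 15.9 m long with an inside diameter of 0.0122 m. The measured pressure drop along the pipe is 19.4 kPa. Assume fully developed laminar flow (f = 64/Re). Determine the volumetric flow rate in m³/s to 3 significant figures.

For laminar flow, f = 64/Re with Re = ρVD/μ, so Darcy-Weisbach reduces to ΔP = 32μLV/D². Solving for V: V = ΔP·D²/(32μL) = 1.94e+04·(0.0122)²/(32·0.0076·15.9) = 0.7467 m/s.
Check: Re = ρVD/μ = 881·0.7467·0.0122/0.0076 = 1056 < 2300, so the laminar assumption holds.
Q = V·A = 0.7467·(π/4·0.0122²) = 8.729e-05 m³/s = 8.73×10^-5 m³/s.

Q ≈ 8.73×10^-5 m³/s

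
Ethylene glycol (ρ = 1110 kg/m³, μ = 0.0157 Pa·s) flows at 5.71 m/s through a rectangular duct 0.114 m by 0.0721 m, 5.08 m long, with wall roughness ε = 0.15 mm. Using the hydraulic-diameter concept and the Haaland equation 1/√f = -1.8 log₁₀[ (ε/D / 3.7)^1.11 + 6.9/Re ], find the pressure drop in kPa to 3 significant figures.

ΔP ≈ 27.6 kPa

Hydraulic diameter D_h = 4A/P = 4·(0.114·0.0721)/(2·(0.114+0.0721)) = 0.03288/0.3722 = 0.08833 m.
Re = ρVD_h/μ = 1110·5.71·0.08833/0.0157 = 3.566e+04.
ε/D_h = 0.00015/0.08833 = 0.0017; Haaland gives 1/√f = -1.8 log₁₀[0.000197+0.000193] = 6.135, so f = 0.02657.
ΔP = f(L/D_h)(ρV²/2) = 0.02657·5.08/0.08833·1.81e+04 = 2.765e+04 Pa.
ΔP = 27.6 kPa.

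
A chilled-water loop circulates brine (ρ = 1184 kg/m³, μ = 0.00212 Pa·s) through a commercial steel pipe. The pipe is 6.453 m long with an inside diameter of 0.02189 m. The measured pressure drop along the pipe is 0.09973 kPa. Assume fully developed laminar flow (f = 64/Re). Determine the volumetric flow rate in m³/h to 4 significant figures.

For laminar flow, f = 64/Re with Re = ρVD/μ, so Darcy-Weisbach reduces to ΔP = 32μLV/D². Solving for V: V = ΔP·D²/(32μL) = 99.73·(0.02189)²/(32·0.00212·6.453) = 0.1092 m/s.
Check: Re = ρVD/μ = 1184·0.1092·0.02189/0.00212 = 1335 < 2300, so the laminar assumption holds.
Q = V·A = 0.1092·(π/4·0.02189²) = 4.108e-05 m³/s = 0.1479 m³/h.

Q ≈ 0.1479 m³/h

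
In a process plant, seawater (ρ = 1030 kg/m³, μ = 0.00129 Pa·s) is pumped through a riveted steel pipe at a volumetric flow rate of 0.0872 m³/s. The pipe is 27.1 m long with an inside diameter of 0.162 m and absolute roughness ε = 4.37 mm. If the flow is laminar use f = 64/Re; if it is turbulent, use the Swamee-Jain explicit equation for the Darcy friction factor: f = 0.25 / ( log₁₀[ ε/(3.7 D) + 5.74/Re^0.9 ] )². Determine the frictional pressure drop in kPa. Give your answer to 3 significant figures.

Cross-sectional area A = πD²/4 = π(0.162)²/4 = 0.02061 m²; mean velocity V = Q/A = 0.0872/0.02061 = 4.231 m/s.
Reynolds number Re = ρVD/μ = 1030 · 4.231 · 0.162 / 0.00129 = 5.472e+05.
Re > 4000 → turbulent. Relative roughness ε/D = 0.00437/0.162 = 0.027. Swamee-Jain: f = 0.25/(log₁₀[0.027/3.7 + 5.74/5.472e+05^0.9])² = 0.25/(log₁₀[0.00729 + 3.93e-05])² = 0.25/(-2.135)² = 0.05485.
Darcy-Weisbach: ΔP = f(L/D)(ρV²/2) = 0.05485·(27.1/0.162)·(1030·4.231²/2) = 0.05485·167.3·9217 = 8.457e+04 Pa.
ΔP = 8.457e+04 Pa = 84.6 kPa.

ΔP ≈ 84.6 kPa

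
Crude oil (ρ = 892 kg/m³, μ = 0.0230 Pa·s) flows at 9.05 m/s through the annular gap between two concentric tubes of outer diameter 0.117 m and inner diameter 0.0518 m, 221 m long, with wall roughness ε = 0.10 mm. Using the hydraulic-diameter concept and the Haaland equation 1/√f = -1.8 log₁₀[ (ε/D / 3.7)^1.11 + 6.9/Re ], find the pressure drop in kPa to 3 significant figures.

ΔP ≈ 3460 kPa

Hydraulic diameter D_h = 4A/P = D_o - D_i = 0.117 - 0.0518 = 0.0652 m.
Re = ρVD_h/μ = 892·9.05·0.0652/0.023 = 2.288e+04.
ε/D_h = 0.0001/0.0652 = 0.00153; Haaland gives 1/√f = -1.8 log₁₀[0.000176+0.000302] = 5.978, so f = 0.02798.
ΔP = f(L/D_h)(ρV²/2) = 0.02798·221/0.0652·3.653e+04 = 3.465e+06 Pa.
ΔP = 3460 kPa.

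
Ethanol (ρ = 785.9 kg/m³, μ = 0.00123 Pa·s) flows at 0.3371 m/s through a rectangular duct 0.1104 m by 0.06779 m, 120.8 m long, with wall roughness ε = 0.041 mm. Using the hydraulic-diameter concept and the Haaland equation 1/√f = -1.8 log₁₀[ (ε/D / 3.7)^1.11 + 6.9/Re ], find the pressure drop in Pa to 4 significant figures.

Hydraulic diameter D_h = 4A/P = 4·(0.1104·0.06779)/(2·(0.1104+0.06779)) = 0.02994/0.3564 = 0.084 m.
Re = ρVD_h/μ = 785.9·0.3371·0.084/0.00123 = 1.809e+04.
ε/D_h = 4.1e-05/0.084 = 0.000488; Haaland gives 1/√f = -1.8 log₁₀[4.94e-05+0.000381] = 6.058, so f = 0.02724.
ΔP = f(L/D_h)(ρV²/2) = 0.02724·120.8/0.084·44.65 = 1750 Pa.

ΔP ≈ 1750 Pa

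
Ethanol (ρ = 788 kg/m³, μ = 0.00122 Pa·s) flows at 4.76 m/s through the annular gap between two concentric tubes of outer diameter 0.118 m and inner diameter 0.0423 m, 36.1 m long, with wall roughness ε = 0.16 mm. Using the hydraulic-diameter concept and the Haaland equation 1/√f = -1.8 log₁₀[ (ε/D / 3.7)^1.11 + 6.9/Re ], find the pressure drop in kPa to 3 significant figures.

ΔP ≈ 104 kPa

Hydraulic diameter D_h = 4A/P = D_o - D_i = 0.118 - 0.0423 = 0.0757 m.
Re = ρVD_h/μ = 788·4.76·0.0757/0.00122 = 2.327e+05.
ε/D_h = 0.00016/0.0757 = 0.00211; Haaland gives 1/√f = -1.8 log₁₀[0.000251+2.96e-05] = 6.393, so f = 0.02447.
ΔP = f(L/D_h)(ρV²/2) = 0.02447·36.1/0.0757·8927 = 1.042e+05 Pa.
ΔP = 104 kPa.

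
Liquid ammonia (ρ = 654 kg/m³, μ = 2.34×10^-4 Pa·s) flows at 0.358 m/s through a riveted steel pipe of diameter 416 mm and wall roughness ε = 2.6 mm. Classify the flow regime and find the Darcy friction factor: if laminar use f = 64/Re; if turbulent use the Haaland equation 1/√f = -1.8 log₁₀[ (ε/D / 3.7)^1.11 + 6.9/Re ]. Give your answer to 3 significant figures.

Re = ρVD/μ = 654·0.358·0.416/0.000234 = 4.162e+05.
Re > 4000 → turbulent. ε/D = 0.0026/0.416 = 0.00625; Haaland: 1/√f = -1.8 log₁₀[0.000837 + 1.66e-05] = 5.524, so f = 0.03277.

f ≈ 0.0328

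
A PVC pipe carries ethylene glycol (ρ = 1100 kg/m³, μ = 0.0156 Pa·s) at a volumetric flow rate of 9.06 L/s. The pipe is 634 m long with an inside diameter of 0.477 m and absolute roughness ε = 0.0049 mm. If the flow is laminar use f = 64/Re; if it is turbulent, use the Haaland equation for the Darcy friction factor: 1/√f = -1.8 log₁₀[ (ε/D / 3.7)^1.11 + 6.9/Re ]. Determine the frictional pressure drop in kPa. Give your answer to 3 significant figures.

ΔP ≈ 0.0705 kPa

Q = 9.06 L/s = 9.06/1000 = 0.00906 m³/s.
Cross-sectional area A = πD²/4 = π(0.477)²/4 = 0.1787 m²; mean velocity V = Q/A = 0.00906/0.1787 = 0.0507 m/s.
Reynolds number Re = ρVD/μ = 1100 · 0.0507 · 0.477 / 0.0156 = 1705.
Re < 2300 → laminar flow, so f = 64/Re = 64/1705 = 0.03753 (the turbulent correlation is not needed).
Darcy-Weisbach: ΔP = f(L/D)(ρV²/2) = 0.03753·(634/0.477)·(1100·0.0507²/2) = 0.03753·1329·1.414 = 70.52 Pa.
ΔP = 70.52 Pa = 0.0705 kPa.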